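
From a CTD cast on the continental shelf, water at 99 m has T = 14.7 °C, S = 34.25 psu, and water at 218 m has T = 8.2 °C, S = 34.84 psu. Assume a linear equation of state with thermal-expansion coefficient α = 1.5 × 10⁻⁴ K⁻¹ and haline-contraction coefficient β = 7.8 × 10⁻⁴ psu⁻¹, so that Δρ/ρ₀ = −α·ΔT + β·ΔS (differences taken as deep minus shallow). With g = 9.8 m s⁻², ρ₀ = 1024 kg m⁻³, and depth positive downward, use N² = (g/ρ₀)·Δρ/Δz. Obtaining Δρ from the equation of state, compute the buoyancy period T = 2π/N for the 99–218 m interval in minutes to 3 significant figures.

9.63 min

ΔT = -6.5 K, ΔS = +0.59 psu (deep − shallow).
Δρ/ρ₀ = −αΔT + βΔS = 9.75 × 10⁻⁴ + 4.602 × 10⁻⁴ = 1.4352 × 10⁻³, so Δρ ≈ 1.470 kg m⁻³.
N² = (g/ρ₀)·Δρ/Δz = g·(Δρ/ρ₀)/Δz = 9.8 × 1.4352 × 10⁻³ / 119 = 1.1819 × 10⁻⁴ s⁻².
N = √(1.1819 × 10⁻⁴) = 0.010872 rad s⁻¹ → T = 2π/N = 577.92 s = 9.6320 min ≈ 9.63 min.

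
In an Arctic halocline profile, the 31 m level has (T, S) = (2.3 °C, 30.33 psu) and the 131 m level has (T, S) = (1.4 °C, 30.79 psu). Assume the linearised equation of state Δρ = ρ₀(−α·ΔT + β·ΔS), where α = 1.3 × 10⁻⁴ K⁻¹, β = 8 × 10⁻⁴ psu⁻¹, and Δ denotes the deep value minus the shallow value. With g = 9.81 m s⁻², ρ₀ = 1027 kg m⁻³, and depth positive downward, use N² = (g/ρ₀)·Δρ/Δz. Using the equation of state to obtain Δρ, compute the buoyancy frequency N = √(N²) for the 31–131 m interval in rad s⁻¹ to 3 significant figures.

6.90 × 10⁻³ rad s⁻¹

ΔT = -0.9 K, ΔS = +0.46 psu (deep − shallow).
Δρ/ρ₀ = −αΔT + βΔS = 1.17 × 10⁻⁴ + 3.68 × 10⁻⁴ = 4.85 × 10⁻⁴, so Δρ ≈ 0.4981 kg m⁻³.
N² = (g/ρ₀)·Δρ/Δz = g·(Δρ/ρ₀)/Δz = 9.81 × 4.85 × 10⁻⁴ / 100 = 4.7579 × 10⁻⁵ s⁻².
N = √(4.7579 × 10⁻⁵) = 6.8978 × 10⁻³ rad s⁻¹ ≈ 6.90 × 10⁻³ rad s⁻¹.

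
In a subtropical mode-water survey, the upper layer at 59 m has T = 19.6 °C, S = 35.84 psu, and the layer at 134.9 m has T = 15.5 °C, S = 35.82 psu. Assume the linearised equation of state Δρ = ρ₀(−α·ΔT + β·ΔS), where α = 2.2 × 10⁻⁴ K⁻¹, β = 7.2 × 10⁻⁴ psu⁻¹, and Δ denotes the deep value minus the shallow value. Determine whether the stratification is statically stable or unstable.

ΔT = 15.5 − 19.6 = -4.1 K and ΔS = 35.82 − 35.84 = -0.02 psu (deep − shallow).
−αΔT = 9.02 × 10⁻⁴; βΔS = -1.44 × 10⁻⁵; sum Δρ/ρ₀ = 8.876 × 10⁻⁴.
Δρ/ρ₀ > 0, so Δρ > 0: deeper water is denser → statically stable.

stable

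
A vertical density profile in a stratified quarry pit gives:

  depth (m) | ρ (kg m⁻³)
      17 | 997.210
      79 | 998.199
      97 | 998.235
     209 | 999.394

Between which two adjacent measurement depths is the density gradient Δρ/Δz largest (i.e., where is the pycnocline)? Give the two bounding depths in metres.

Compute the density gradient over each adjacent pair:
  17–79 m: Δρ/Δz = 0.989/62 = 0.016 kg m⁻⁴
  79–97 m: Δρ/Δz = 0.036/18 = 2.0 × 10⁻³ kg m⁻⁴
  97–209 m: Δρ/Δz = 1.159/112 = 0.010 kg m⁻⁴
The largest gradient is in the 17–79 m interval — the pycnocline.

17–79 m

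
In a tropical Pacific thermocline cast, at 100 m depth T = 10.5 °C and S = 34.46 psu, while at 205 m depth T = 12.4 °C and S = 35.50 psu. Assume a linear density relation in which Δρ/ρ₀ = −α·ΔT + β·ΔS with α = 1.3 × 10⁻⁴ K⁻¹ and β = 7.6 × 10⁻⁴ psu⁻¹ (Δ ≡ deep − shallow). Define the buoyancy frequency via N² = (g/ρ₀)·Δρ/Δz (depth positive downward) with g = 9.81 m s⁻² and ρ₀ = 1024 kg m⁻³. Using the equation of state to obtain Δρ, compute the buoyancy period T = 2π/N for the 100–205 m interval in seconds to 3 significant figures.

882 s

ΔT = +1.9 K, ΔS = +1.04 psu (deep − shallow).
Δρ/ρ₀ = −αΔT + βΔS = -2.47 × 10⁻⁴ + 7.904 × 10⁻⁴ = 5.434 × 10⁻⁴, so Δρ ≈ 0.5564 kg m⁻³.
N² = (g/ρ₀)·Δρ/Δz = g·(Δρ/ρ₀)/Δz = 9.81 × 5.434 × 10⁻⁴ / 105 = 5.0769 × 10⁻⁵ s⁻².
N = √(5.0769 × 10⁻⁵) = 7.1252 × 10⁻³ rad s⁻¹ → T = 2π/N = 881.83 s ≈ 882 s.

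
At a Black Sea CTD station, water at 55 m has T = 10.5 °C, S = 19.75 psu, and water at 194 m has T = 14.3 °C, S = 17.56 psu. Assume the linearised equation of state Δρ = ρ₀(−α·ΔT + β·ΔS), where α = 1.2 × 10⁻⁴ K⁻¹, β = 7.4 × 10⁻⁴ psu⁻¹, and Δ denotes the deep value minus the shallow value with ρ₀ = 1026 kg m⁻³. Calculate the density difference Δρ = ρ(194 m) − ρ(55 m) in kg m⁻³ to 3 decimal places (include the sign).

ΔT = +3.8 K, ΔS = -2.19 psu (deep − shallow).
Δρ/ρ₀ = −(1.2 × 10⁻⁴)(+3.8) + (7.4 × 10⁻⁴)(-2.19) = -2.0766 × 10⁻³.
Δρ = 1026 × (-2.0766 × 10⁻³) = -2.131 kg m⁻³.
Negative Δρ: lighter below, statically unstable.

-2.131 kg m⁻³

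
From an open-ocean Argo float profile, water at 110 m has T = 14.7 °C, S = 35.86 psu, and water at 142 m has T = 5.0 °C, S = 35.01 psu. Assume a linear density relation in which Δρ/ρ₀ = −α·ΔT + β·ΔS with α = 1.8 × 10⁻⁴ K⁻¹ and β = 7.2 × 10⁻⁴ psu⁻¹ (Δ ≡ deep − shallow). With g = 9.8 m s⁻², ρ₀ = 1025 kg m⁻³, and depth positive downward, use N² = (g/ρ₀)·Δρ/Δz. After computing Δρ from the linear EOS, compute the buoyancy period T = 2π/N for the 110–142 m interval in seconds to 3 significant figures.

ΔT = -9.7 K, ΔS = -0.85 psu (deep − shallow).
Δρ/ρ₀ = −αΔT + βΔS = 1.746 × 10⁻³ − 6.12 × 10⁻⁴ = 1.134 × 10⁻³, so Δρ ≈ 1.162 kg m⁻³.
N² = (g/ρ₀)·Δρ/Δz = g·(Δρ/ρ₀)/Δz = 9.8 × 1.134 × 10⁻³ / 32 = 3.4729 × 10⁻⁴ s⁻².
N = √(3.4729 × 10⁻⁴) = 0.018636 rad s⁻¹ → T = 2π/N = 337.15 s ≈ 337 s.

337 s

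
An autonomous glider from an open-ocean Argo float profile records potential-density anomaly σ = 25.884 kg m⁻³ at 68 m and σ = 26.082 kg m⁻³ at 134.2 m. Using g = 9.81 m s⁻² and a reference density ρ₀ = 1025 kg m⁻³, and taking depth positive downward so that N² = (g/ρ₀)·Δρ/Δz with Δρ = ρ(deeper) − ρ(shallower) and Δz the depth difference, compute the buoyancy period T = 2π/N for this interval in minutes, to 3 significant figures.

19.6 min

Δρ = 1026.082 − 1025.884 = 0.198 kg m⁻³ over Δz = 134.2 − 68 = 66.2 m.
N² = (9.81/1025) × (0.198/66.2) = 2.8625 × 10⁻⁵ s⁻².
N = √(2.8625 × 10⁻⁵) = 5.3502 × 10⁻³ rad s⁻¹, so T = 2π/N = 1.1744 × 10³ s = 19.573 min ≈ 19.6 min.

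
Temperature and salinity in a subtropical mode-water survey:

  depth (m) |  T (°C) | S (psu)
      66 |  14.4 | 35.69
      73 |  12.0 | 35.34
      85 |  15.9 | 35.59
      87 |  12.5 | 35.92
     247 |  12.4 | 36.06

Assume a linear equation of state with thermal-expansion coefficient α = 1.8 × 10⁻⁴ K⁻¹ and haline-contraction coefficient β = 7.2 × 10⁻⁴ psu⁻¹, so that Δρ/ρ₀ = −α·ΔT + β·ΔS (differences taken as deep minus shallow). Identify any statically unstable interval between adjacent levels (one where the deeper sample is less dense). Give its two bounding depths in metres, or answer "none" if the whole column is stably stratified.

Evaluate Δρ/ρ₀ = −αΔT + βΔS across each adjacent pair:
  66–73 m: −αΔT+βΔS = −(1.8 × 10⁻⁴)(-2.4)+(7.2 × 10⁻⁴)(-0.35) = 1.8 × 10⁻⁴ → stable
  73–85 m: −αΔT+βΔS = −(1.8 × 10⁻⁴)(+3.9)+(7.2 × 10⁻⁴)(+0.25) = -5.2 × 10⁻⁴ → UNSTABLE
  85–87 m: −αΔT+βΔS = −(1.8 × 10⁻⁴)(-3.4)+(7.2 × 10⁻⁴)(+0.33) = 8.5 × 10⁻⁴ → stable
  87–247 m: −αΔT+βΔS = −(1.8 × 10⁻⁴)(-0.1)+(7.2 × 10⁻⁴)(+0.14) = 1.2 × 10⁻⁴ → stable
The 73–85 m interval has Δρ < 0: lighter water underlies denser water.

73–85 m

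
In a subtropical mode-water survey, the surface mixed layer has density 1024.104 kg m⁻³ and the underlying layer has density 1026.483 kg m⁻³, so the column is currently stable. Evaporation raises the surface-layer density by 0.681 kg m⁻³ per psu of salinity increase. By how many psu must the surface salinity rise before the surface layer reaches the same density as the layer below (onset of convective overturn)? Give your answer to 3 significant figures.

Density deficit of the surface layer: 1026.483 − 1024.104 = 2.379 kg m⁻³.
Required change = 2.379 / 0.681 = 3.49 psu.

3.49 psu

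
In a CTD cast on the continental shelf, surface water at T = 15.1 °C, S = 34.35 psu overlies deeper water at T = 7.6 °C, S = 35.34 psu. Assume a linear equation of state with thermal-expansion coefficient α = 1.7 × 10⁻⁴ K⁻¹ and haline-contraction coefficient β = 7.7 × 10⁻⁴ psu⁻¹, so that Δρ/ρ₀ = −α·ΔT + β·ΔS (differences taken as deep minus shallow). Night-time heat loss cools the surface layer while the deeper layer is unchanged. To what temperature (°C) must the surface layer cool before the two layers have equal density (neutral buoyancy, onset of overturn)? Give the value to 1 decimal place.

3.1 °C

Neutral buoyancy requires Δρ = 0, i.e. −α(T_deep − T_surf′) + β(S_deep − S_surf) = 0.
T_surf′ = T_deep − (β/α)·ΔS = 7.6 − (7.7 × 10⁻⁴/1.7 × 10⁻⁴)·(+0.99) = 3.116 °C.
Cooling required: 15.1 − (3.116) = 11.984 °C.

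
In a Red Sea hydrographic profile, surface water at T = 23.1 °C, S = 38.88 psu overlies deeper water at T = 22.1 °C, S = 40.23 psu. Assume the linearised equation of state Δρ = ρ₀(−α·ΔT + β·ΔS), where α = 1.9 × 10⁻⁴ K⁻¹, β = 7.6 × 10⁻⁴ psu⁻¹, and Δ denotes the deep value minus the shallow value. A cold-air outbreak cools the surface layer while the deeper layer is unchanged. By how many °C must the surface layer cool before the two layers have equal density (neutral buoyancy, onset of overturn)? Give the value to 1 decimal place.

6.4 °C

Neutral buoyancy requires Δρ = 0, i.e. −α(T_deep − T_surf′) + β(S_deep − S_surf) = 0.
T_surf′ = T_deep − (β/α)·ΔS = 22.1 − (7.6 × 10⁻⁴/1.9 × 10⁻⁴)·(+1.35) = 16.700 °C.
Cooling required: 23.1 − (16.700) = 6.400 °C.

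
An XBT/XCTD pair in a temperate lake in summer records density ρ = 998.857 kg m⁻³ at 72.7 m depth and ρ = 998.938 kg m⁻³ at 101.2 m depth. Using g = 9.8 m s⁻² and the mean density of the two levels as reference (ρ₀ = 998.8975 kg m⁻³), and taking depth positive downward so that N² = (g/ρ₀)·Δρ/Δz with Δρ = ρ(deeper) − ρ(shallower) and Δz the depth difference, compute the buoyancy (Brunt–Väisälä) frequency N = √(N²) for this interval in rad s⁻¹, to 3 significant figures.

5.28 × 10⁻³ rad s⁻¹

Δρ = 998.938 − 998.857 = 0.081 kg m⁻³ over Δz = 101.2 − 72.7 = 28.5 m.
N² = (9.8/998.8975) × (0.081/28.5) = 2.7883 × 10⁻⁵ s⁻².
N = √(2.7883 × 10⁻⁵) = 5.2804 × 10⁻³ rad s⁻¹ ≈ 5.28 × 10⁻³ rad s⁻¹.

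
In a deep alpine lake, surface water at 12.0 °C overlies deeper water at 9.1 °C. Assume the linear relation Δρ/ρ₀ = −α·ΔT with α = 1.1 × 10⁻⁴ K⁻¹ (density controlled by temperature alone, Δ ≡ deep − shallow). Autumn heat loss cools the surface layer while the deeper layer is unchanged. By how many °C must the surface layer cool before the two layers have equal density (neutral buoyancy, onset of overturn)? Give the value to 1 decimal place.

2.9 °C

With temperature the only control, equal density requires T_surf′ = T_deep.
T_surf′ = 9.1 °C.
Cooling required: 12.0 − 9.1 = 2.9 °C.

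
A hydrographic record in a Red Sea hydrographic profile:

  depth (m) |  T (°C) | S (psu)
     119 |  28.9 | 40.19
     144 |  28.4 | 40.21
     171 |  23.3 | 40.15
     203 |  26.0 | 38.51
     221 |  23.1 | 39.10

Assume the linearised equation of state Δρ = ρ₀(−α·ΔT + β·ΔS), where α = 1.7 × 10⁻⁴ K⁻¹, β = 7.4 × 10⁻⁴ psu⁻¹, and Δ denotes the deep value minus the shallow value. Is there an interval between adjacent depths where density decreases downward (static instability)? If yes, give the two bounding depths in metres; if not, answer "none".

171–203 m

Evaluate Δρ/ρ₀ = −αΔT + βΔS across each adjacent pair:
  119–144 m: −αΔT+βΔS = −(1.7 × 10⁻⁴)(-0.5)+(7.4 × 10⁻⁴)(+0.02) = 1.0 × 10⁻⁴ → stable
  144–171 m: −αΔT+βΔS = −(1.7 × 10⁻⁴)(-5.1)+(7.4 × 10⁻⁴)(-0.06) = 8.2 × 10⁻⁴ → stable
  171–203 m: −αΔT+βΔS = −(1.7 × 10⁻⁴)(+2.7)+(7.4 × 10⁻⁴)(-1.64) = -1.7 × 10⁻³ → UNSTABLE
  203–221 m: −αΔT+βΔS = −(1.7 × 10⁻⁴)(-2.9)+(7.4 × 10⁻⁴)(+0.59) = 9.3 × 10⁻⁴ → stable
The 171–203 m interval has Δρ < 0: lighter water underlies denser water.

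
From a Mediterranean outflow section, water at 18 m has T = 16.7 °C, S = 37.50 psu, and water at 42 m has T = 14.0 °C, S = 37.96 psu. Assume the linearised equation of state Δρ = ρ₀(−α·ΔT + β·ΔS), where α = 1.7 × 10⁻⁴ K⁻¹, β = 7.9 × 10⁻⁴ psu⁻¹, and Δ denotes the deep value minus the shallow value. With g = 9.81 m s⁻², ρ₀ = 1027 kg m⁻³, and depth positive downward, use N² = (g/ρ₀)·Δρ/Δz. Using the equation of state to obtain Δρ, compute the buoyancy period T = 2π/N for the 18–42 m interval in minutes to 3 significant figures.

5.71 min

ΔT = -2.7 K, ΔS = +0.46 psu (deep − shallow).
Δρ/ρ₀ = −αΔT + βΔS = 4.59 × 10⁻⁴ + 3.634 × 10⁻⁴ = 8.224 × 10⁻⁴, so Δρ ≈ 0.8446 kg m⁻³.
N² = (g/ρ₀)·Δρ/Δz = g·(Δρ/ρ₀)/Δz = 9.81 × 8.224 × 10⁻⁴ / 24 = 3.3616 × 10⁻⁴ s⁻².
N = √(3.3616 × 10⁻⁴) = 0.018335 rad s⁻¹ → T = 2π/N = 342.69 s = 5.7115 min ≈ 5.71 min.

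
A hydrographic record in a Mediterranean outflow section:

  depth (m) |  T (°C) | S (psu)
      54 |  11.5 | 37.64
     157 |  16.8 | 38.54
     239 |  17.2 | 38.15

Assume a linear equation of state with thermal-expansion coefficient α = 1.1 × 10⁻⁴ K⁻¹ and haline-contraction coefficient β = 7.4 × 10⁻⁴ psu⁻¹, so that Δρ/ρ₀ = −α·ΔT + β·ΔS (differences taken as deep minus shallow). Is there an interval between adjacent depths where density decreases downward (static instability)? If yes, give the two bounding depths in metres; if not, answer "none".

157–239 m

Evaluate Δρ/ρ₀ = −αΔT + βΔS across each adjacent pair:
  54–157 m: −αΔT+βΔS = −(1.1 × 10⁻⁴)(+5.3)+(7.4 × 10⁻⁴)(+0.90) = 8.3 × 10⁻⁵ → stable
  157–239 m: −αΔT+βΔS = −(1.1 × 10⁻⁴)(+0.4)+(7.4 × 10⁻⁴)(-0.39) = -3.3 × 10⁻⁴ → UNSTABLE
The 157–239 m interval has Δρ < 0: lighter water underlies denser water.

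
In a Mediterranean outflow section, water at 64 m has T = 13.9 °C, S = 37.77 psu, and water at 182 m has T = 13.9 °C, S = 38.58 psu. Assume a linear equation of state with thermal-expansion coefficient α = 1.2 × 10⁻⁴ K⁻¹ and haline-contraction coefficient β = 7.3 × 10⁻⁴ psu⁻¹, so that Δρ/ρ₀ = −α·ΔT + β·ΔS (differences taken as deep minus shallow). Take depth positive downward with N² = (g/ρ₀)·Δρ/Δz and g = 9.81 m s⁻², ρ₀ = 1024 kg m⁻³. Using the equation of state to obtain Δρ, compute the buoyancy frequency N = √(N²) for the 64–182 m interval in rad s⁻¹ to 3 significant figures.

ΔT = +0.0 K, ΔS = +0.81 psu (deep − shallow).
Δρ/ρ₀ = −αΔT + βΔS = 0 + 5.913 × 10⁻⁴ = 5.913 × 10⁻⁴, so Δρ ≈ 0.6055 kg m⁻³.
N² = (g/ρ₀)·Δρ/Δz = g·(Δρ/ρ₀)/Δz = 9.81 × 5.913 × 10⁻⁴ / 118 = 4.9158 × 10⁻⁵ s⁻².
N = √(4.9158 × 10⁻⁵) = 7.0113 × 10⁻³ rad s⁻¹ ≈ 7.01 × 10⁻³ rad s⁻¹.

7.01 × 10⁻³ rad s⁻¹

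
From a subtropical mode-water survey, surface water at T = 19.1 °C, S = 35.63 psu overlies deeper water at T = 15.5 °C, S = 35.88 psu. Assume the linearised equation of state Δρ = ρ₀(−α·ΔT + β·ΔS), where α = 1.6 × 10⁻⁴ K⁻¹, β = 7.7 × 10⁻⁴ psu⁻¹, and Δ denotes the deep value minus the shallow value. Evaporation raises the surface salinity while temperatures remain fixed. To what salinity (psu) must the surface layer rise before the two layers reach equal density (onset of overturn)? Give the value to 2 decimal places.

Neutral buoyancy requires −α(T_deep − T_surf) + β(S_deep − S_surf′) = 0.
S_surf′ = S_deep − (α/β)·ΔT = 35.88 − (1.6 × 10⁻⁴/7.7 × 10⁻⁴)·(-3.6) = 36.6281 psu.
Increase required: 36.6281 − 35.63 = 0.9981 psu.

36.63 psu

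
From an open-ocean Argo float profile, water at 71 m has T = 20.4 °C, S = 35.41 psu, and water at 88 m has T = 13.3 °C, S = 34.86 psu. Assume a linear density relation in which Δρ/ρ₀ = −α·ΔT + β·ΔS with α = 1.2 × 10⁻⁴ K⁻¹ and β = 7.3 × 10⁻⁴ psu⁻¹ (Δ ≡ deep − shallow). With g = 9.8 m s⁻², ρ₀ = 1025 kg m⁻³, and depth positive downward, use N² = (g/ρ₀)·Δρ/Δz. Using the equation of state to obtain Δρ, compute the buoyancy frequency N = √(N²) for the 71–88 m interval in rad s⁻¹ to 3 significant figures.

0.0161 rad s⁻¹

ΔT = -7.1 K, ΔS = -0.55 psu (deep − shallow).
Δρ/ρ₀ = −αΔT + βΔS = 8.52 × 10⁻⁴ − 4.015 × 10⁻⁴ = 4.505 × 10⁻⁴, so Δρ ≈ 0.4618 kg m⁻³.
N² = (g/ρ₀)·Δρ/Δz = g·(Δρ/ρ₀)/Δz = 9.8 × 4.505 × 10⁻⁴ / 17 = 2.5970 × 10⁻⁴ s⁻².
N = √(2.5970 × 10⁻⁴) = 0.016115 rad s⁻¹ ≈ 0.0161 rad s⁻¹.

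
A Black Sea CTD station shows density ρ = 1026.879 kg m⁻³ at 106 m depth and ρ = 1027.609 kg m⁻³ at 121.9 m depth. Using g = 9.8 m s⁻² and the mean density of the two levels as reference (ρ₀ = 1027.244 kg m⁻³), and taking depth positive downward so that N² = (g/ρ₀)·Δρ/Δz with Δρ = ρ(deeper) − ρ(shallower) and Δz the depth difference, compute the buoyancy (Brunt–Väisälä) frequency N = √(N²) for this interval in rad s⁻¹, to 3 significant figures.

0.0209 rad s⁻¹

Δρ = 1027.609 − 1026.879 = 0.730 kg m⁻³ over Δz = 121.9 − 106 = 15.9 m.
N² = (9.8/1027.244) × (0.730/15.9) = 4.3800 × 10⁻⁴ s⁻².
N = √(4.3800 × 10⁻⁴) = 0.020928 rad s⁻¹ ≈ 0.0209 rad s⁻¹.
N² > 0, so the interval is statically stable.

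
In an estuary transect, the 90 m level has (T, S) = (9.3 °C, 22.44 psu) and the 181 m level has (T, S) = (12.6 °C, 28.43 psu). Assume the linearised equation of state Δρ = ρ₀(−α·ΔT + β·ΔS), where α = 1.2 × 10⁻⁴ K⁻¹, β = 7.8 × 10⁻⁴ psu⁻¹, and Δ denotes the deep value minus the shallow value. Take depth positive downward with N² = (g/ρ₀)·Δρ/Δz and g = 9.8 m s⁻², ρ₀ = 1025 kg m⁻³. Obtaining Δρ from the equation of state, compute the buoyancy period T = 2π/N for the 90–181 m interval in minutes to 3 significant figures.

ΔT = +3.3 K, ΔS = +5.99 psu (deep − shallow).
Δρ/ρ₀ = −αΔT + βΔS = -3.96 × 10⁻⁴ + 4.6722 × 10⁻³ = 4.2762 × 10⁻³, so Δρ ≈ 4.383 kg m⁻³.
N² = (g/ρ₀)·Δρ/Δz = g·(Δρ/ρ₀)/Δz = 9.8 × 4.2762 × 10⁻³ / 91 = 4.6051 × 10⁻⁴ s⁻².
N = √(4.6051 × 10⁻⁴) = 0.021459 rad s⁻¹ → T = 2π/N = 292.80 s = 4.8800 min ≈ 4.88 min.

4.88 min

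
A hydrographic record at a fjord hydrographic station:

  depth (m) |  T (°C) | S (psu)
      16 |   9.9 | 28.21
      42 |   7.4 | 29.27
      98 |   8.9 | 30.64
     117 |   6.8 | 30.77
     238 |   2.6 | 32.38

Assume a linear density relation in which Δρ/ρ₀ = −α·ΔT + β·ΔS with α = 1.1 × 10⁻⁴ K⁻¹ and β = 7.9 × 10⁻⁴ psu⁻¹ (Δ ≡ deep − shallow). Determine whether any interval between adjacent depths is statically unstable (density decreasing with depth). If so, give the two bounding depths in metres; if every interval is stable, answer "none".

none

Evaluate Δρ/ρ₀ = −αΔT + βΔS across each adjacent pair:
  16–42 m: −αΔT+βΔS = −(1.1 × 10⁻⁴)(-2.5)+(7.9 × 10⁻⁴)(+1.06) = 1.1 × 10⁻³ → stable
  42–98 m: −αΔT+βΔS = −(1.1 × 10⁻⁴)(+1.5)+(7.9 × 10⁻⁴)(+1.37) = 9.2 × 10⁻⁴ → stable
  98–117 m: −αΔT+βΔS = −(1.1 × 10⁻⁴)(-2.1)+(7.9 × 10⁻⁴)(+0.13) = 3.3 × 10⁻⁴ → stable
  117–238 m: −αΔT+βΔS = −(1.1 × 10⁻⁴)(-4.2)+(7.9 × 10⁻⁴)(+1.61) = 1.7 × 10⁻³ → stable
Every interval has Δρ > 0: the column is stably stratified throughout.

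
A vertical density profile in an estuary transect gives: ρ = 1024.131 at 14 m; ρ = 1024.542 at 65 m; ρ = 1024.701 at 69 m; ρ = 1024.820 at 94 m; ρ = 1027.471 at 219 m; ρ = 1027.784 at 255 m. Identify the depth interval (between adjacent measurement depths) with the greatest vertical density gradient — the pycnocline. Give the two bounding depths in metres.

Compute the density gradient over each adjacent pair:
  14–65 m: Δρ/Δz = 0.411/51 = 8.1 × 10⁻³ kg m⁻⁴
  65–69 m: Δρ/Δz = 0.159/4 = 0.040 kg m⁻⁴
  69–94 m: Δρ/Δz = 0.119/25 = 4.8 × 10⁻³ kg m⁻⁴
  94–219 m: Δρ/Δz = 2.651/125 = 0.021 kg m⁻⁴
  219–255 m: Δρ/Δz = 0.313/36 = 8.7 × 10⁻³ kg m⁻⁴
The largest gradient is in the 65–69 m interval — the pycnocline.

65–69 m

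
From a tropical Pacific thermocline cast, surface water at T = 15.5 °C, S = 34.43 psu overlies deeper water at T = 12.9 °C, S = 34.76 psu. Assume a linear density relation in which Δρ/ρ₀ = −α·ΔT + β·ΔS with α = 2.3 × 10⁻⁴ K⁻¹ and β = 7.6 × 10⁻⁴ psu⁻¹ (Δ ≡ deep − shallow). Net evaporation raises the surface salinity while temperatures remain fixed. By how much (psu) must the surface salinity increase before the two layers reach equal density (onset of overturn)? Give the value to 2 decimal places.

Neutral buoyancy requires −α(T_deep − T_surf) + β(S_deep − S_surf′) = 0.
S_surf′ = S_deep − (α/β)·ΔT = 34.76 − (2.3 × 10⁻⁴/7.6 × 10⁻⁴)·(-2.6) = 35.5468 psu.
Increase required: 35.5468 − 34.43 = 1.1168 psu.

1.12 psu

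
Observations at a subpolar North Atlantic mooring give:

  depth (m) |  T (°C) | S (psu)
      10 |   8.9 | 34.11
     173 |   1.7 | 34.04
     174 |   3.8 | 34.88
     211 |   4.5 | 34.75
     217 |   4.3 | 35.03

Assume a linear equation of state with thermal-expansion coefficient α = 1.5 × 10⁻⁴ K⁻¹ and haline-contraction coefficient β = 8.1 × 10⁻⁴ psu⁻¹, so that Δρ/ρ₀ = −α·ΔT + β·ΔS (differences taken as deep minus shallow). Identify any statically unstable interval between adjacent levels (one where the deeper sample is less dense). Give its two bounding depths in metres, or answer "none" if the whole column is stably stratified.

174–211 m

Evaluate Δρ/ρ₀ = −αΔT + βΔS across each adjacent pair:
  10–173 m: −αΔT+βΔS = −(1.5 × 10⁻⁴)(-7.2)+(8.1 × 10⁻⁴)(-0.07) = 1.0 × 10⁻³ → stable
  173–174 m: −αΔT+βΔS = −(1.5 × 10⁻⁴)(+2.1)+(8.1 × 10⁻⁴)(+0.84) = 3.7 × 10⁻⁴ → stable
  174–211 m: −αΔT+βΔS = −(1.5 × 10⁻⁴)(+0.7)+(8.1 × 10⁻⁴)(-0.13) = -2.1 × 10⁻⁴ → UNSTABLE
  211–217 m: −αΔT+βΔS = −(1.5 × 10⁻⁴)(-0.2)+(8.1 × 10⁻⁴)(+0.28) = 2.6 × 10⁻⁴ → stable
The 174–211 m interval has Δρ < 0: lighter water underlies denser water.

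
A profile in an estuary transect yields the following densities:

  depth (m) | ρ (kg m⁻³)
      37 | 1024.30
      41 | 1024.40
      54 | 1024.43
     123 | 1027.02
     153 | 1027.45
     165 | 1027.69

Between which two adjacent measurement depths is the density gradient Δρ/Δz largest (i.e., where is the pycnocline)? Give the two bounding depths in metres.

Compute the density gradient over each adjacent pair:
  37–41 m: Δρ/Δz = 0.10/4 = 0.025 kg m⁻⁴
  41–54 m: Δρ/Δz = 0.03/13 = 2.3 × 10⁻³ kg m⁻⁴
  54–123 m: Δρ/Δz = 2.59/69 = 0.038 kg m⁻⁴
  123–153 m: Δρ/Δz = 0.43/30 = 0.014 kg m⁻⁴
  153–165 m: Δρ/Δz = 0.24/12 = 0.020 kg m⁻⁴
The largest gradient is in the 54–123 m interval — the pycnocline.

54–123 m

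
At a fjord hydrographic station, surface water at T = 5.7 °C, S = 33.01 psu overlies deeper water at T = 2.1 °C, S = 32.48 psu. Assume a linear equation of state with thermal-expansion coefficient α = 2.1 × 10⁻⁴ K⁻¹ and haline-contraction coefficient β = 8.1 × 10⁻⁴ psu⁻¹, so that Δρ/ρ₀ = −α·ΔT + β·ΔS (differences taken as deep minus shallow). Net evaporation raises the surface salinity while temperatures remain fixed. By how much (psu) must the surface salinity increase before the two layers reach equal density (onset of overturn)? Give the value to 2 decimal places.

Neutral buoyancy requires −α(T_deep − T_surf) + β(S_deep − S_surf′) = 0.
S_surf′ = S_deep − (α/β)·ΔT = 32.48 − (2.1 × 10⁻⁴/8.1 × 10⁻⁴)·(-3.6) = 33.4133 psu.
Increase required: 33.4133 − 33.01 = 0.4033 psu.

0.40 psu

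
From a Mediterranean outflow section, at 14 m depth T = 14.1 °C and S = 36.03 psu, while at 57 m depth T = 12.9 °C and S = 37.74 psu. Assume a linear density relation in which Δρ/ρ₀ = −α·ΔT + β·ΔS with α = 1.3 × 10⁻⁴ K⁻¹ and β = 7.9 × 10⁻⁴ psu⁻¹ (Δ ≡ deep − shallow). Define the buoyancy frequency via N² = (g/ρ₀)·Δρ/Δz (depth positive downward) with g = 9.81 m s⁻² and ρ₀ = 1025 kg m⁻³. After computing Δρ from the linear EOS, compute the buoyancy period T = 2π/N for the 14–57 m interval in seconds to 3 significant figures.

ΔT = -1.2 K, ΔS = +1.71 psu (deep − shallow).
Δρ/ρ₀ = −αΔT + βΔS = 1.56 × 10⁻⁴ + 1.3509 × 10⁻³ = 1.5069 × 10⁻³, so Δρ ≈ 1.545 kg m⁻³.
N² = (g/ρ₀)·Δρ/Δz = g·(Δρ/ρ₀)/Δz = 9.81 × 1.5069 × 10⁻³ / 43 = 3.4378 × 10⁻⁴ s⁻².
N = √(3.4378 × 10⁻⁴) = 0.018541 rad s⁻¹ → T = 2π/N = 338.88 s ≈ 339 s.

339 s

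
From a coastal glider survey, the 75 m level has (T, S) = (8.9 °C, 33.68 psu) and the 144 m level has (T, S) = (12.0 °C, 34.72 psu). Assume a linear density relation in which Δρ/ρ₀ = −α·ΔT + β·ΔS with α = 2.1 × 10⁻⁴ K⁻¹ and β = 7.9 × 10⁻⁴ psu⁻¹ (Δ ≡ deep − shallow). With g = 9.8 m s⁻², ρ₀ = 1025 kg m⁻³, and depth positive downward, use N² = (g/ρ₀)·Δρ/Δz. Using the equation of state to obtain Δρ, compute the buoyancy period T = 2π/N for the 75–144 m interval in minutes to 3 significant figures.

ΔT = +3.1 K, ΔS = +1.04 psu (deep − shallow).
Δρ/ρ₀ = −αΔT + βΔS = -6.51 × 10⁻⁴ + 8.216 × 10⁻⁴ = 1.706 × 10⁻⁴, so Δρ ≈ 0.1749 kg m⁻³.
N² = (g/ρ₀)·Δρ/Δz = g·(Δρ/ρ₀)/Δz = 9.8 × 1.706 × 10⁻⁴ / 69 = 2.4230 × 10⁻⁵ s⁻².
N = √(2.4230 × 10⁻⁵) = 4.9224 × 10⁻³ rad s⁻¹ → T = 2π/N = 1.2764 × 10³ s = 21.273 min ≈ 21.3 min.

21.3 min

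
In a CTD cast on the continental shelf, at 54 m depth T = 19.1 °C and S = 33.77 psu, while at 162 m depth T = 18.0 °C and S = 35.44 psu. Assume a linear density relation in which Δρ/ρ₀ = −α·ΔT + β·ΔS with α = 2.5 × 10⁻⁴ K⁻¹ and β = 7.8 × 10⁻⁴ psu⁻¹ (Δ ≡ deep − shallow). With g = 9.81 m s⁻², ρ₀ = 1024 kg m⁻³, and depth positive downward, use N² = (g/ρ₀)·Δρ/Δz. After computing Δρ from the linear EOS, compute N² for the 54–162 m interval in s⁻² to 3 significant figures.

ΔT = -1.1 K, ΔS = +1.67 psu (deep − shallow).
Δρ/ρ₀ = −αΔT + βΔS = 2.75 × 10⁻⁴ + 1.3026 × 10⁻³ = 1.5776 × 10⁻³, so Δρ ≈ 1.615 kg m⁻³.
N² = (g/ρ₀)·Δρ/Δz = g·(Δρ/ρ₀)/Δz = 9.81 × 1.5776 × 10⁻³ / 108 = 1.4330 × 10⁻⁴ s⁻² ≈ 1.43 × 10⁻⁴ s⁻².

1.43 × 10⁻⁴ s⁻²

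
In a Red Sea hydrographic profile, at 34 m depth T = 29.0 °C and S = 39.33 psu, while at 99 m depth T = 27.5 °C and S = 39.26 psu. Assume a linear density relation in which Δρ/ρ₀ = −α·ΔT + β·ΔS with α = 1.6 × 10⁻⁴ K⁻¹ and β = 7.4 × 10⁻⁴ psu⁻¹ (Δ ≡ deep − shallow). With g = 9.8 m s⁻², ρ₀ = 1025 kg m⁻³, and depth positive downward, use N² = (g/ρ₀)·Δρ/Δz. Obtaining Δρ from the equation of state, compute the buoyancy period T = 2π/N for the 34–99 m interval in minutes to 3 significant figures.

19.7 min

ΔT = -1.5 K, ΔS = -0.07 psu (deep − shallow).
Δρ/ρ₀ = −αΔT + βΔS = 2.40 × 10⁻⁴ − 5.18 × 10⁻⁵ = 1.882 × 10⁻⁴, so Δρ ≈ 0.1929 kg m⁻³.
N² = (g/ρ₀)·Δρ/Δz = g·(Δρ/ρ₀)/Δz = 9.8 × 1.882 × 10⁻⁴ / 65 = 2.8375 × 10⁻⁵ s⁻².
N = √(2.8375 × 10⁻⁵) = 5.3268 × 10⁻³ rad s⁻¹ → T = 2π/N = 1.1795 × 10³ s = 19.658 min ≈ 19.7 min.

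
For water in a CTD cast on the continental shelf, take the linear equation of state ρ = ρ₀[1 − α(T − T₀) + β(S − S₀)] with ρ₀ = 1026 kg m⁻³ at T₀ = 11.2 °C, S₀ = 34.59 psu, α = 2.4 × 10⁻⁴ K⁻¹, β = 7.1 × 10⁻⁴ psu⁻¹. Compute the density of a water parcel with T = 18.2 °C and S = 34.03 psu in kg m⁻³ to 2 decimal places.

T − T₀ = +7.0 K, S − S₀ = -0.56 psu.
Bracket = 1 − α·(+7.0) + β·(-0.56) = 1 + (-2.0776 × 10⁻³) = 0.9979224.
ρ = 1026 × 0.9979224 = 1023.87 kg m⁻³.

1023.87 kg m⁻³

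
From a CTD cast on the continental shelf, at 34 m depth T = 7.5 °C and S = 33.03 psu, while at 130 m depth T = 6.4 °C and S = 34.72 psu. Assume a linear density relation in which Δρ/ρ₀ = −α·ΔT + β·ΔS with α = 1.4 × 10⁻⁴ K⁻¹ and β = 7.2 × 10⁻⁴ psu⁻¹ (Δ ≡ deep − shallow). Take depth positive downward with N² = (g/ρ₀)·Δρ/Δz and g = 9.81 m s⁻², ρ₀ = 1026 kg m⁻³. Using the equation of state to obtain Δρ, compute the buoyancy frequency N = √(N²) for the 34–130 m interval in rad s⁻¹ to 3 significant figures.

ΔT = -1.1 K, ΔS = +1.69 psu (deep − shallow).
Δρ/ρ₀ = −αΔT + βΔS = 1.54 × 10⁻⁴ + 1.2168 × 10⁻³ = 1.3708 × 10⁻³, so Δρ ≈ 1.406 kg m⁻³.
N² = (g/ρ₀)·Δρ/Δz = g·(Δρ/ρ₀)/Δz = 9.81 × 1.3708 × 10⁻³ / 96 = 1.4008 × 10⁻⁴ s⁻².
N = √(1.4008 × 10⁻⁴) = 0.011836 rad s⁻¹ ≈ 0.0118 rad s⁻¹.

0.0118 rad s⁻¹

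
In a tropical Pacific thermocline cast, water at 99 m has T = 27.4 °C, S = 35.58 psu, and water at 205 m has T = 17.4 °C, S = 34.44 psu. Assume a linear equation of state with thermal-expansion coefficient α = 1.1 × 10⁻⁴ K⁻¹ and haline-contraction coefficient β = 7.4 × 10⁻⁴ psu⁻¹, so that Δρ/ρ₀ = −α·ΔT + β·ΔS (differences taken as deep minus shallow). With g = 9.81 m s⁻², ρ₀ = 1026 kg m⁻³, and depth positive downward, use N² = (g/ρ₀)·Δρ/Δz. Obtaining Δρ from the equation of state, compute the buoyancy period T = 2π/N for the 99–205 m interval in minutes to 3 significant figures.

ΔT = -10.0 K, ΔS = -1.14 psu (deep − shallow).
Δρ/ρ₀ = −αΔT + βΔS = 1.10 × 10⁻³ − 8.436 × 10⁻⁴ = 2.564 × 10⁻⁴, so Δρ ≈ 0.2631 kg m⁻³.
N² = (g/ρ₀)·Δρ/Δz = g·(Δρ/ρ₀)/Δz = 9.81 × 2.564 × 10⁻⁴ / 106 = 2.3729 × 10⁻⁵ s⁻².
N = √(2.3729 × 10⁻⁵) = 4.8712 × 10⁻³ rad s⁻¹ → T = 2π/N = 1.2899 × 10³ s = 21.498 min ≈ 21.5 min.

21.5 min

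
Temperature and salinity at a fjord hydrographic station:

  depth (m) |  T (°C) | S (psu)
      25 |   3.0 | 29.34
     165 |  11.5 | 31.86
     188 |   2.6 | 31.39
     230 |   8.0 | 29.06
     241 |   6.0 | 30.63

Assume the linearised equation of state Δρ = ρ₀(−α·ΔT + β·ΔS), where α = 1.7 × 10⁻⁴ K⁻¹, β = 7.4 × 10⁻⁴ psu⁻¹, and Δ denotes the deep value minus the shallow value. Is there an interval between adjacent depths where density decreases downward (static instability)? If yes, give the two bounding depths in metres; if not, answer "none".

188–230 m

Evaluate Δρ/ρ₀ = −αΔT + βΔS across each adjacent pair:
  25–165 m: −αΔT+βΔS = −(1.7 × 10⁻⁴)(+8.5)+(7.4 × 10⁻⁴)(+2.52) = 4.2 × 10⁻⁴ → stable
  165–188 m: −αΔT+βΔS = −(1.7 × 10⁻⁴)(-8.9)+(7.4 × 10⁻⁴)(-0.47) = 1.2 × 10⁻³ → stable
  188–230 m: −αΔT+βΔS = −(1.7 × 10⁻⁴)(+5.4)+(7.4 × 10⁻⁴)(-2.33) = -2.6 × 10⁻³ → UNSTABLE
  230–241 m: −αΔT+βΔS = −(1.7 × 10⁻⁴)(-2.0)+(7.4 × 10⁻⁴)(+1.57) = 1.5 × 10⁻³ → stable
The 188–230 m interval has Δρ < 0: lighter water underlies denser water.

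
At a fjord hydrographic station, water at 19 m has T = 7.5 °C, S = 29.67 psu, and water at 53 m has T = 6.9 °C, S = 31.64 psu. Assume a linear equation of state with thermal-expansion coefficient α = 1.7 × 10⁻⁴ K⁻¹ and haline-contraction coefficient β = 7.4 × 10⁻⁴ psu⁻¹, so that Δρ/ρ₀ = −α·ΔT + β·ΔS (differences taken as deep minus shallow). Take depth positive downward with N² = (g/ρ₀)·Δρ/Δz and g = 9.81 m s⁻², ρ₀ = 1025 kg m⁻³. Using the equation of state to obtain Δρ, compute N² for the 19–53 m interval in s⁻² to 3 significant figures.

ΔT = -0.6 K, ΔS = +1.97 psu (deep − shallow).
Δρ/ρ₀ = −αΔT + βΔS = 1.02 × 10⁻⁴ + 1.4578 × 10⁻³ = 1.5598 × 10⁻³, so Δρ ≈ 1.599 kg m⁻³.
N² = (g/ρ₀)·Δρ/Δz = g·(Δρ/ρ₀)/Δz = 9.81 × 1.5598 × 10⁻³ / 34 = 4.5005 × 10⁻⁴ s⁻² ≈ 4.50 × 10⁻⁴ s⁻².

4.50 × 10⁻⁴ s⁻²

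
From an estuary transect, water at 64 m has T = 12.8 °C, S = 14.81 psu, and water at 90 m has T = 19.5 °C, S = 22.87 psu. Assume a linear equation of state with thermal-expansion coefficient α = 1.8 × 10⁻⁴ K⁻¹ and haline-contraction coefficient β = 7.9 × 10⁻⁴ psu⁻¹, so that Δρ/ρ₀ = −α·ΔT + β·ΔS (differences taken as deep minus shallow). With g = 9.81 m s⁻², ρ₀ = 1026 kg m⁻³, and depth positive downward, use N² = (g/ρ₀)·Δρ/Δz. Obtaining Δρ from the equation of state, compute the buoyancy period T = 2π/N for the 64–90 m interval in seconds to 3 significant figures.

142 s

ΔT = +6.7 K, ΔS = +8.06 psu (deep − shallow).
Δρ/ρ₀ = −αΔT + βΔS = -1.206 × 10⁻³ + 6.3674 × 10⁻³ = 5.1614 × 10⁻³, so Δρ ≈ 5.296 kg m⁻³.
N² = (g/ρ₀)·Δρ/Δz = g·(Δρ/ρ₀)/Δz = 9.81 × 5.1614 × 10⁻³ / 26 = 1.9474 × 10⁻³ s⁻².
N = √(1.9474 × 10⁻³) = 0.044129 rad s⁻¹ → T = 2π/N = 142.38 s ≈ 142 s.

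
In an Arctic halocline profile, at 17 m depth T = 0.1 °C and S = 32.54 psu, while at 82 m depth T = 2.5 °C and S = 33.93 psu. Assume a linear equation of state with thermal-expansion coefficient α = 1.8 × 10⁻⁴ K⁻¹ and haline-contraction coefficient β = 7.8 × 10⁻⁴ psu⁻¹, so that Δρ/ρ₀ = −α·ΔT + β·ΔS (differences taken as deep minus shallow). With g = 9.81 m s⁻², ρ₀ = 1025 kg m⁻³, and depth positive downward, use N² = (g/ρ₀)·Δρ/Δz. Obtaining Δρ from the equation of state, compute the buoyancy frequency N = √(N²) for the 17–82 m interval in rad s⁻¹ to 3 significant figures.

ΔT = +2.4 K, ΔS = +1.39 psu (deep − shallow).
Δρ/ρ₀ = −αΔT + βΔS = -4.32 × 10⁻⁴ + 1.0842 × 10⁻³ = 6.522 × 10⁻⁴, so Δρ ≈ 0.6685 kg m⁻³.
N² = (g/ρ₀)·Δρ/Δz = g·(Δρ/ρ₀)/Δz = 9.81 × 6.522 × 10⁻⁴ / 65 = 9.8432 × 10⁻⁵ s⁻².
N = √(9.8432 × 10⁻⁵) = 9.9213 × 10⁻³ rad s⁻¹ ≈ 9.92 × 10⁻³ rad s⁻¹.

9.92 × 10⁻³ rad s⁻¹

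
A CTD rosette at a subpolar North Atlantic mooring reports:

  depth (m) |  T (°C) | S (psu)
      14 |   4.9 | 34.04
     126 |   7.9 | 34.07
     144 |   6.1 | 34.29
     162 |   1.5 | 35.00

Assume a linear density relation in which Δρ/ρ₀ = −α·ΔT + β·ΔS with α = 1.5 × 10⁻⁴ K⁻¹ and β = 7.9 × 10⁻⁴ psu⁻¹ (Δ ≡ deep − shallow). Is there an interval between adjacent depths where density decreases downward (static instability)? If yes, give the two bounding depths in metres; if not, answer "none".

Evaluate Δρ/ρ₀ = −αΔT + βΔS across each adjacent pair:
  14–126 m: −αΔT+βΔS = −(1.5 × 10⁻⁴)(+3.0)+(7.9 × 10⁻⁴)(+0.03) = -4.3 × 10⁻⁴ → UNSTABLE
  126–144 m: −αΔT+βΔS = −(1.5 × 10⁻⁴)(-1.8)+(7.9 × 10⁻⁴)(+0.22) = 4.4 × 10⁻⁴ → stable
  144–162 m: −αΔT+βΔS = −(1.5 × 10⁻⁴)(-4.6)+(7.9 × 10⁻⁴)(+0.71) = 1.3 × 10⁻³ → stable
The 14–126 m interval has Δρ < 0: lighter water underlies denser water.

14–126 m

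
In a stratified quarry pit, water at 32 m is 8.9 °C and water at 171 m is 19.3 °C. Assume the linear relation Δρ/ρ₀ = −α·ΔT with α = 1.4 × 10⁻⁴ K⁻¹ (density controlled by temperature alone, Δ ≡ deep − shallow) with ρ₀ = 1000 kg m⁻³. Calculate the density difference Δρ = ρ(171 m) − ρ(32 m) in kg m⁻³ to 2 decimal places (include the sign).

-1.46 kg m⁻³

ΔT = +10.4 K, Δρ/ρ₀ = −αΔT = -1.456 × 10⁻³.
Δρ = 1000 × (-1.456 × 10⁻³) = -1.46 kg m⁻³.
Negative Δρ: lighter below, statically unstable.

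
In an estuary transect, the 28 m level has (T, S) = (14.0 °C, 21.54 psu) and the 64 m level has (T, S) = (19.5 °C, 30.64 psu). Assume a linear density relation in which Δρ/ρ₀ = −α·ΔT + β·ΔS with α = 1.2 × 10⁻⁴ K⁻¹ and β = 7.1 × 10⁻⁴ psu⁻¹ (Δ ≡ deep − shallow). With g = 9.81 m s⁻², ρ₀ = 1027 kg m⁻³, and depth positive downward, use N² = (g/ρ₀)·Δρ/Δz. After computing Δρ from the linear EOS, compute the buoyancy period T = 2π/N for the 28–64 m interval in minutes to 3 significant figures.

2.63 min

ΔT = +5.5 K, ΔS = +9.10 psu (deep − shallow).
Δρ/ρ₀ = −αΔT + βΔS = -6.60 × 10⁻⁴ + 6.461 × 10⁻³ = 5.801 × 10⁻³, so Δρ ≈ 5.958 kg m⁻³.
N² = (g/ρ₀)·Δρ/Δz = g·(Δρ/ρ₀)/Δz = 9.81 × 5.801 × 10⁻³ / 36 = 1.5808 × 10⁻³ s⁻².
N = √(1.5808 × 10⁻³) = 0.039759 rad s⁻¹ → T = 2π/N = 158.03 s = 2.6338 min ≈ 2.63 min.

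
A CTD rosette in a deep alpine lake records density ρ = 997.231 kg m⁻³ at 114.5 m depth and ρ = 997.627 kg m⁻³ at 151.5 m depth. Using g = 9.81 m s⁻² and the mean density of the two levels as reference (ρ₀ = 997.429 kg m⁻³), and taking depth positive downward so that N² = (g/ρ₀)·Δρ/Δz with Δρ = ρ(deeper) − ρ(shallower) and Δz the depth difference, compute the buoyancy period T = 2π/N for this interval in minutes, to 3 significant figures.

10.2 min

Δρ = 997.627 − 997.231 = 0.396 kg m⁻³ over Δz = 151.5 − 114.5 = 37 m.
N² = (9.81/997.429) × (0.396/37) = 1.0526 × 10⁻⁴ s⁻².
N = √(1.0526 × 10⁻⁴) = 0.010260 rad s⁻¹, so T = 2π/N = 612.40 s = 10.207 min ≈ 10.2 min.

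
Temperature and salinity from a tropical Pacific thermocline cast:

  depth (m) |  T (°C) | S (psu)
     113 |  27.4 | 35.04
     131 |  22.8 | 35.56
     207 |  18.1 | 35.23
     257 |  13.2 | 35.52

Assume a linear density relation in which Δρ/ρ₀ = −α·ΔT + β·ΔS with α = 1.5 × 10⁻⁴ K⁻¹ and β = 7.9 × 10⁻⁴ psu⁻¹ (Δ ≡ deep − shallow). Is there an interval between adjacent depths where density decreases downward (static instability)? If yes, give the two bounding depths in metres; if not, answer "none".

Evaluate Δρ/ρ₀ = −αΔT + βΔS across each adjacent pair:
  113–131 m: −αΔT+βΔS = −(1.5 × 10⁻⁴)(-4.6)+(7.9 × 10⁻⁴)(+0.52) = 1.1 × 10⁻³ → stable
  131–207 m: −αΔT+βΔS = −(1.5 × 10⁻⁴)(-4.7)+(7.9 × 10⁻⁴)(-0.33) = 4.4 × 10⁻⁴ → stable
  207–257 m: −αΔT+βΔS = −(1.5 × 10⁻⁴)(-4.9)+(7.9 × 10⁻⁴)(+0.29) = 9.6 × 10⁻⁴ → stable
Every interval has Δρ > 0: the column is stably stratified throughout.

none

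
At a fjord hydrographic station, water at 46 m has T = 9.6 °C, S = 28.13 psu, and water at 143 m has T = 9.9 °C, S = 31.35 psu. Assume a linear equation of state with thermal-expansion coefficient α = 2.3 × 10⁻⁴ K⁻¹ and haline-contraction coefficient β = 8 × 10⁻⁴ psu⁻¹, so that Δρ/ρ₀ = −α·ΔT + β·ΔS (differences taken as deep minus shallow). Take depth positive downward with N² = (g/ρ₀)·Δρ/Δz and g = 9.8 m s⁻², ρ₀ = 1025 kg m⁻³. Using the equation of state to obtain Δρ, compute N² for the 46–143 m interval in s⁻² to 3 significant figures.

ΔT = +0.3 K, ΔS = +3.22 psu (deep − shallow).
Δρ/ρ₀ = −αΔT + βΔS = -6.90 × 10⁻⁵ + 2.576 × 10⁻³ = 2.507 × 10⁻³, so Δρ ≈ 2.570 kg m⁻³.
N² = (g/ρ₀)·Δρ/Δz = g·(Δρ/ρ₀)/Δz = 9.8 × 2.507 × 10⁻³ / 97 = 2.5328 × 10⁻⁴ s⁻² ≈ 2.53 × 10⁻⁴ s⁻².

2.53 × 10⁻⁴ s⁻²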